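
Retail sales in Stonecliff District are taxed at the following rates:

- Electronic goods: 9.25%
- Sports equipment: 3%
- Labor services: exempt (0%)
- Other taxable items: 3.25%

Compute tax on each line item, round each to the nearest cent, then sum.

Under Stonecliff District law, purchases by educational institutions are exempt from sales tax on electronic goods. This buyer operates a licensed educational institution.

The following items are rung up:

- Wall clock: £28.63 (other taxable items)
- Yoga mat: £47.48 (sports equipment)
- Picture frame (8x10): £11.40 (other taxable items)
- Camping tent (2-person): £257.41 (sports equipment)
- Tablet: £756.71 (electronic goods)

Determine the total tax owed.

Wall clock £28.63: other taxable items → 3.25% → £0.93
Yoga mat £47.48: sports equipment → 3% → £1.42
Picture frame (8x10) £11.40: other taxable items → 3.25% → £0.37
Camping tent (2-person) £257.41: sports equipment → 3% → £7.72
Tablet £756.71: electronic goods, buyer-exempt → 0% → £0.00
Total tax = £0.93 + £1.42 + £0.37 + £7.72 = £10.44

£10.44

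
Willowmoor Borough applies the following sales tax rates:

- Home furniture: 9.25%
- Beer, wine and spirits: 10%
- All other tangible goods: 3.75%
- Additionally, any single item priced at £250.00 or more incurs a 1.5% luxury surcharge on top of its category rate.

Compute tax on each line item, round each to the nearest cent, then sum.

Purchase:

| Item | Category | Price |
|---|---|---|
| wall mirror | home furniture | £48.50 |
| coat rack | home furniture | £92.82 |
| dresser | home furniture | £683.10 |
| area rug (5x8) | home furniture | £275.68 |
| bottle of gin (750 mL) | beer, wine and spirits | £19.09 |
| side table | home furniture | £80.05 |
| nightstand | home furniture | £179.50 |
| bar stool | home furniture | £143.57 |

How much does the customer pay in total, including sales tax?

Wall mirror £48.50: home furniture → 9.25% → £4.49
Coat rack £92.82: home furniture → 9.25% → £8.59
Dresser £683.10: home furniture → 9.25% + 1.5% surcharge = 10.75% → £73.43
Area rug (5x8) £275.68: home furniture → 9.25% + 1.5% surcharge = 10.75% → £29.64
Bottle of gin (750 mL) £19.09: beer, wine and spirits → 10% → £1.91
Side table £80.05: home furniture → 9.25% → £7.40
Nightstand £179.50: home furniture → 9.25% → £16.60
Bar stool £143.57: home furniture → 9.25% → £13.28
Subtotal = £1522.31; tax = £155.34; total due = £1677.65

£1677.65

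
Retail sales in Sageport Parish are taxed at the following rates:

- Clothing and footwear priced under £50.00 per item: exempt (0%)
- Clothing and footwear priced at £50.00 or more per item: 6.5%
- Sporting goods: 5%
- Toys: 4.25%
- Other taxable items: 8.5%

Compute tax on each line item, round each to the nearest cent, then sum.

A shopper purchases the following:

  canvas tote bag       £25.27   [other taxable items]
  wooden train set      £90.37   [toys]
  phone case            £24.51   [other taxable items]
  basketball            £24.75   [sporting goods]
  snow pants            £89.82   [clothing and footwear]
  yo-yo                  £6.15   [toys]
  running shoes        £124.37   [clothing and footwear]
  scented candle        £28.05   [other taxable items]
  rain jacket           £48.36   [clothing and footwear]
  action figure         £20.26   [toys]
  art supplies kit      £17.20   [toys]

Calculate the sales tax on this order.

Canvas tote bag £25.27: other taxable items → 8.5% → £2.15
Wooden train set £90.37: toys → 4.25% → £3.84
Phone case £24.51: other taxable items → 8.5% → £2.08
Basketball £24.75: sporting goods → 5% → £1.24
Snow pants £89.82: clothing and footwear, £50.00 or more → 6.5% → £5.84
Yo-yo £6.15: toys → 4.25% → £0.26
Running shoes £124.37: clothing and footwear, £50.00 or more → 6.5% → £8.08
Scented candle £28.05: other taxable items → 8.5% → £2.38
Rain jacket £48.36: clothing and footwear, under £50.00 → 0% → £0.00
Action figure £20.26: toys → 4.25% → £0.86
Art supplies kit £17.20: toys → 4.25% → £0.73
Total tax = £2.15 + £3.84 + £2.08 + £1.24 + £5.84 + £0.26 + £8.08 + £2.38 + £0.86 + £0.73 = £27.46

£27.46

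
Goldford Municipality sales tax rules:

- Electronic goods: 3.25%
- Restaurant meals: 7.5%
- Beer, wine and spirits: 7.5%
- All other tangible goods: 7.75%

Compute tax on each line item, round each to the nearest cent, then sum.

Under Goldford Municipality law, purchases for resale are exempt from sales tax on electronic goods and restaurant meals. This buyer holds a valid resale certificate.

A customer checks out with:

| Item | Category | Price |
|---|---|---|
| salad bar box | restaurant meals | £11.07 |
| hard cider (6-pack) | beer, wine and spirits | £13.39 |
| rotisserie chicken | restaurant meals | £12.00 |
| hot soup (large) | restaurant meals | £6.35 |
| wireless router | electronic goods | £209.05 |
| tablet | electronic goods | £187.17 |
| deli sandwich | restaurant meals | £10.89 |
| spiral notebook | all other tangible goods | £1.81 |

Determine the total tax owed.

£1.14

Salad bar box £11.07: restaurant meals, buyer-exempt → 0% → £0.00
Hard cider (6-pack) £13.39: beer, wine and spirits → 7.5% → £1.00
Rotisserie chicken £12.00: restaurant meals, buyer-exempt → 0% → £0.00
Hot soup (large) £6.35: restaurant meals, buyer-exempt → 0% → £0.00
Wireless router £209.05: electronic goods, buyer-exempt → 0% → £0.00
Tablet £187.17: electronic goods, buyer-exempt → 0% → £0.00
Deli sandwich £10.89: restaurant meals, buyer-exempt → 0% → £0.00
Spiral notebook £1.81: all other tangible goods → 7.75% → £0.14
Total tax = £1.00 + £0.14 = £1.14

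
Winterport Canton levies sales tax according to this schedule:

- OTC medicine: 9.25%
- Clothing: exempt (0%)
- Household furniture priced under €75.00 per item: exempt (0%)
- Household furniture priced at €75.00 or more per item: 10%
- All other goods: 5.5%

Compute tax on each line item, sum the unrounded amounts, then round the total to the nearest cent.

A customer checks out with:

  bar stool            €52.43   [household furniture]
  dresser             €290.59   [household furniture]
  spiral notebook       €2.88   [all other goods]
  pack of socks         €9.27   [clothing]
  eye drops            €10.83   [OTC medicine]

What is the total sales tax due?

€30.22

Bar stool €52.43: household furniture, under €75.00 → 0% → €0.00
Dresser €290.59: household furniture, €75.00 or more → 10% → €29.059
Spiral notebook €2.88: all other goods → 5.5% → €0.1584
Pack of socks €9.27: clothing → 0% → €0.00
Eye drops €10.83: OTC medicine → 9.25% → €1.001775
Unrounded tax sum = €30.219175 → €30.22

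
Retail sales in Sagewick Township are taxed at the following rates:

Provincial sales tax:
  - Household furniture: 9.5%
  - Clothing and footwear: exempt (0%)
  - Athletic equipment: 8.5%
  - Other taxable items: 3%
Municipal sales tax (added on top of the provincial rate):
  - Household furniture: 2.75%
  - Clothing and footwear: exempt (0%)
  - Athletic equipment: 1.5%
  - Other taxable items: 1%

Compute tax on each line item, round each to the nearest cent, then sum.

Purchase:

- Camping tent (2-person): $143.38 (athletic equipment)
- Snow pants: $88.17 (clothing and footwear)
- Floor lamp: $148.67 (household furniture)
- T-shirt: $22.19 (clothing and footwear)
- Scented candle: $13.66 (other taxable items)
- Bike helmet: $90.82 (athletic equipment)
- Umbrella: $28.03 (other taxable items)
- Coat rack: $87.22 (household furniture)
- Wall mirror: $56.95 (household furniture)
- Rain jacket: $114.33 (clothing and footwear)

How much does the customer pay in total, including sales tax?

Camping tent (2-person) $143.38: athletic equipment → 8.5% + 1.5% municipal = 10% → $14.34
Snow pants $88.17: clothing and footwear → 0% + 0% municipal = 0% → $0.00
Floor lamp $148.67: household furniture → 9.5% + 2.75% municipal = 12.25% → $18.21
T-shirt $22.19: clothing and footwear → 0% + 0% municipal = 0% → $0.00
Scented candle $13.66: other taxable items → 3% + 1% municipal = 4% → $0.55
Bike helmet $90.82: athletic equipment → 8.5% + 1.5% municipal = 10% → $9.08
Umbrella $28.03: other taxable items → 3% + 1% municipal = 4% → $1.12
Coat rack $87.22: household furniture → 9.5% + 2.75% municipal = 12.25% → $10.68
Wall mirror $56.95: household furniture → 9.5% + 2.75% municipal = 12.25% → $6.98
Rain jacket $114.33: clothing and footwear → 0% + 0% municipal = 0% → $0.00
Subtotal = $793.42; tax = $60.96; total due = $854.38

$854.38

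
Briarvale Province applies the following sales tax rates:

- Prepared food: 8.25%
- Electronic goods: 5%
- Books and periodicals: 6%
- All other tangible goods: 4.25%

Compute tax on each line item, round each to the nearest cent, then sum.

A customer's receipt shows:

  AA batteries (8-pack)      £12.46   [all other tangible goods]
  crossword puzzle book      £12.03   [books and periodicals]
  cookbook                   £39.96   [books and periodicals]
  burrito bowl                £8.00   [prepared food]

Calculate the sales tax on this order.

£4.31

AA batteries (8-pack) £12.46: all other tangible goods → 4.25% → £0.53
Crossword puzzle book £12.03: books and periodicals → 6% → £0.72
Cookbook £39.96: books and periodicals → 6% → £2.40
Burrito bowl £8.00: prepared food → 8.25% → £0.66
Total tax = £0.53 + £0.72 + £2.40 + £0.66 = £4.31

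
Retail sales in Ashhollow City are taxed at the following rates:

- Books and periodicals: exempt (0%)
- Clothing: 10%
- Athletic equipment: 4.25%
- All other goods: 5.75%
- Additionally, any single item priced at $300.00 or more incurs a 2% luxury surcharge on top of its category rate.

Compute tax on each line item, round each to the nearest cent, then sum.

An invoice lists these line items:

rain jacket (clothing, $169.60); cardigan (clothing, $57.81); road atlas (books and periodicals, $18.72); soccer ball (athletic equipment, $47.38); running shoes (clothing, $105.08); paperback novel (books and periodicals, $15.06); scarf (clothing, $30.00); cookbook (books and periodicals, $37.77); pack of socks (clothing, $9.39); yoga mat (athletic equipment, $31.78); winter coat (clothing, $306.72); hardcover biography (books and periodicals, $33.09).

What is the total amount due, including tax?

$939.76

Rain jacket $169.60: clothing → 10% → $16.96
Cardigan $57.81: clothing → 10% → $5.78
Road atlas $18.72: books and periodicals → 0% → $0.00
Soccer ball $47.38: athletic equipment → 4.25% → $2.01
Running shoes $105.08: clothing → 10% → $10.51
Paperback novel $15.06: books and periodicals → 0% → $0.00
Scarf $30.00: clothing → 10% → $3.00
Cookbook $37.77: books and periodicals → 0% → $0.00
Pack of socks $9.39: clothing → 10% → $0.94
Yoga mat $31.78: athletic equipment → 4.25% → $1.35
Winter coat $306.72: clothing → 10% + 2% surcharge = 12% → $36.81
Hardcover biography $33.09: books and periodicals → 0% → $0.00
Subtotal = $862.40; tax = $77.36; total due = $939.76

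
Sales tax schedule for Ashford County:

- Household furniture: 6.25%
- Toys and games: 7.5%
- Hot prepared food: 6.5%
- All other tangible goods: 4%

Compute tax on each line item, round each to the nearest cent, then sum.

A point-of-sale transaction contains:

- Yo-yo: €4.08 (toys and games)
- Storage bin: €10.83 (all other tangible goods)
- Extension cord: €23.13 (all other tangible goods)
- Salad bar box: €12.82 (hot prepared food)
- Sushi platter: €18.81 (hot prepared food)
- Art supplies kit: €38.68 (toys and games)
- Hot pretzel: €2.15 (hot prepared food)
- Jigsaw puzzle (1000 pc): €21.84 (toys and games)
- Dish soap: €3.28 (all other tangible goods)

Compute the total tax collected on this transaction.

Yo-yo €4.08: toys and games → 7.5% → €0.31
Storage bin €10.83: all other tangible goods → 4% → €0.43
Extension cord €23.13: all other tangible goods → 4% → €0.93
Salad bar box €12.82: hot prepared food → 6.5% → €0.83
Sushi platter €18.81: hot prepared food → 6.5% → €1.22
Art supplies kit €38.68: toys and games → 7.5% → €2.90
Hot pretzel €2.15: hot prepared food → 6.5% → €0.14
Jigsaw puzzle (1000 pc) €21.84: toys and games → 7.5% → €1.64
Dish soap €3.28: all other tangible goods → 4% → €0.13
Total tax = €0.31 + €0.43 + €0.93 + €0.83 + €1.22 + €2.90 + €0.14 + €1.64 + €0.13 = €8.53

€8.53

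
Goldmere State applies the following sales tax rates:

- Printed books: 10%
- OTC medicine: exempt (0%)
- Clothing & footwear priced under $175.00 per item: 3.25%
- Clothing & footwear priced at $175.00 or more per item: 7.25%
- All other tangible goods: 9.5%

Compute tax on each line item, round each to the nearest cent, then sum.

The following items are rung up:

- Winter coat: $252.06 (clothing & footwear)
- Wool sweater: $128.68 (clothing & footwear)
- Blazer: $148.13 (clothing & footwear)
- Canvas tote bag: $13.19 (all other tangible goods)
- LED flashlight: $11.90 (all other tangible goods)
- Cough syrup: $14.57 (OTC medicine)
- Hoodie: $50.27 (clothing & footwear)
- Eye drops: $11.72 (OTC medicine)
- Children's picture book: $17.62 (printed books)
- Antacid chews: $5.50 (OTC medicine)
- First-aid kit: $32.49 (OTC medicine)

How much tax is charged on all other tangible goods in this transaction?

Canvas tote bag $13.19: all other tangible goods → 9.5% → $1.25
LED flashlight $11.90: all other tangible goods → 9.5% → $1.13
Tax on all other tangible goods = $1.25 + $1.13 = $2.38

$2.38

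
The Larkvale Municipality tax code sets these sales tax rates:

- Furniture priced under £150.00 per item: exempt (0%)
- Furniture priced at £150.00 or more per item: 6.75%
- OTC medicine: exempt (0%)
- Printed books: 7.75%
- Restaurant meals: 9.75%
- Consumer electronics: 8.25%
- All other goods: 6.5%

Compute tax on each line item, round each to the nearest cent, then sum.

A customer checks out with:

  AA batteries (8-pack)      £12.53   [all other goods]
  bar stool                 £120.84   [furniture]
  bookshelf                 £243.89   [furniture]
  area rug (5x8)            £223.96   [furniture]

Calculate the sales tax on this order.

£32.39

AA batteries (8-pack) £12.53: all other goods → 6.5% → £0.81
Bar stool £120.84: furniture, under £150.00 → 0% → £0.00
Bookshelf £243.89: furniture, £150.00 or more → 6.75% → £16.46
Area rug (5x8) £223.96: furniture, £150.00 or more → 6.75% → £15.12
Total tax = £0.81 + £16.46 + £15.12 = £32.39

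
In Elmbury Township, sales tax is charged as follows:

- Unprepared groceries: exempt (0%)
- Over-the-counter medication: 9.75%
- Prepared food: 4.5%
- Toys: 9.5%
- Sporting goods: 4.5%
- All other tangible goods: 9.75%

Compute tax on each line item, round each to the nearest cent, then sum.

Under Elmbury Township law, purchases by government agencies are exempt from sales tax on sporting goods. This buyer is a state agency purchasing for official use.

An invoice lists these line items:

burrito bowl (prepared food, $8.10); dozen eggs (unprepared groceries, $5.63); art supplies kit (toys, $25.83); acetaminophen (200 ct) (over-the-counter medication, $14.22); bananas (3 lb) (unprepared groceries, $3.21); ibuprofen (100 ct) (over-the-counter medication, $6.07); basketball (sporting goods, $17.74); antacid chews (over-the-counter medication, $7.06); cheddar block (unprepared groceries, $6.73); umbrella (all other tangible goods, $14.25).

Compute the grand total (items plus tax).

$115.71

Burrito bowl $8.10: prepared food → 4.5% → $0.36
Dozen eggs $5.63: unprepared groceries → 0% → $0.00
Art supplies kit $25.83: toys → 9.5% → $2.45
Acetaminophen (200 ct) $14.22: over-the-counter medication → 9.75% → $1.39
Bananas (3 lb) $3.21: unprepared groceries → 0% → $0.00
Ibuprofen (100 ct) $6.07: over-the-counter medication → 9.75% → $0.59
Basketball $17.74: sporting goods, buyer-exempt → 0% → $0.00
Antacid chews $7.06: over-the-counter medication → 9.75% → $0.69
Cheddar block $6.73: unprepared groceries → 0% → $0.00
Umbrella $14.25: all other tangible goods → 9.75% → $1.39
Subtotal = $108.84; tax = $6.87; total due = $115.71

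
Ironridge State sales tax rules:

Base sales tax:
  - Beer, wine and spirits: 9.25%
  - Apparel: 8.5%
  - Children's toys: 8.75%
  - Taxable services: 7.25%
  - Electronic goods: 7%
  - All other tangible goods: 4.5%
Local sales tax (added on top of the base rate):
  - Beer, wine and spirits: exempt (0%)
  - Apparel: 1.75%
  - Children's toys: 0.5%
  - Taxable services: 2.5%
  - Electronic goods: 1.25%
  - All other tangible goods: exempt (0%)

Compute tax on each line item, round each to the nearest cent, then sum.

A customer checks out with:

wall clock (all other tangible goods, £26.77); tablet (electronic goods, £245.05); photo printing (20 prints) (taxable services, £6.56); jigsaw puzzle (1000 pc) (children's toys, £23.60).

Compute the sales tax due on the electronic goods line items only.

£20.22

Tablet £245.05: electronic goods → 7% + 1.25% local = 8.25% → £20.22
Tax on electronic goods = £20.22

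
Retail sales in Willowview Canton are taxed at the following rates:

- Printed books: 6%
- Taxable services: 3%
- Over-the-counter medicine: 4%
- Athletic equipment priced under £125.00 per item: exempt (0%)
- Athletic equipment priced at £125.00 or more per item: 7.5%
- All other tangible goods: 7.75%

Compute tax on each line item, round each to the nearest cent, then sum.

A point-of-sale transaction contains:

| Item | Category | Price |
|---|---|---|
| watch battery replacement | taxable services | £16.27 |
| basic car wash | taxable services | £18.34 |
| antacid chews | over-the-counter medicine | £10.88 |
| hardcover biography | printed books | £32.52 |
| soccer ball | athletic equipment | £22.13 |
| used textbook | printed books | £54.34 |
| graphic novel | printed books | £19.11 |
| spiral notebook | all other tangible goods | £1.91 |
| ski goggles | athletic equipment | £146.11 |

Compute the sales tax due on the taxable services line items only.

£1.04

Watch battery replacement £16.27: taxable services → 3% → £0.49
Basic car wash £18.34: taxable services → 3% → £0.55
Tax on taxable services = £0.49 + £0.55 = £1.04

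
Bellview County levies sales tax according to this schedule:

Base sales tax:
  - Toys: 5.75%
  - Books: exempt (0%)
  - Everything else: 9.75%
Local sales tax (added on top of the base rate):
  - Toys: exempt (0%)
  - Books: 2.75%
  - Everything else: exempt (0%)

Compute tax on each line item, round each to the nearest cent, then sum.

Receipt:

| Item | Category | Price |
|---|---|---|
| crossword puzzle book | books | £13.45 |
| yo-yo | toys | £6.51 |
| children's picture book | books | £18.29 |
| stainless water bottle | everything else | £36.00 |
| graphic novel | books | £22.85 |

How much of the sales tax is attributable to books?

£1.50

Crossword puzzle book £13.45: books → 0% + 2.75% local = 2.75% → £0.37
Children's picture book £18.29: books → 0% + 2.75% local = 2.75% → £0.50
Graphic novel £22.85: books → 0% + 2.75% local = 2.75% → £0.63
Tax on books = £0.37 + £0.50 + £0.63 = £1.50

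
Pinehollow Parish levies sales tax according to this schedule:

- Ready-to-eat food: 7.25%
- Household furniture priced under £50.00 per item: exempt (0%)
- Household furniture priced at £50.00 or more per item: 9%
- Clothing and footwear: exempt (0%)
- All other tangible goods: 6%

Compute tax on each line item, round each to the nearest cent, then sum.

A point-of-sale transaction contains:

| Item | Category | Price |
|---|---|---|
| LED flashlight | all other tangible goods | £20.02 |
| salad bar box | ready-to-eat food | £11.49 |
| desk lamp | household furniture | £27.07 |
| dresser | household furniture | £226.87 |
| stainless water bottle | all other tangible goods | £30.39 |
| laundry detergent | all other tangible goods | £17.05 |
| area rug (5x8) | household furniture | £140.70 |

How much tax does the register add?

£37.95

LED flashlight £20.02: all other tangible goods → 6% → £1.20
Salad bar box £11.49: ready-to-eat food → 7.25% → £0.83
Desk lamp £27.07: household furniture, under £50.00 → 0% → £0.00
Dresser £226.87: household furniture, £50.00 or more → 9% → £20.42
Stainless water bottle £30.39: all other tangible goods → 6% → £1.82
Laundry detergent £17.05: all other tangible goods → 6% → £1.02
Area rug (5x8) £140.70: household furniture, £50.00 or more → 9% → £12.66
Total tax = £1.20 + £0.83 + £20.42 + £1.82 + £1.02 + £12.66 = £37.95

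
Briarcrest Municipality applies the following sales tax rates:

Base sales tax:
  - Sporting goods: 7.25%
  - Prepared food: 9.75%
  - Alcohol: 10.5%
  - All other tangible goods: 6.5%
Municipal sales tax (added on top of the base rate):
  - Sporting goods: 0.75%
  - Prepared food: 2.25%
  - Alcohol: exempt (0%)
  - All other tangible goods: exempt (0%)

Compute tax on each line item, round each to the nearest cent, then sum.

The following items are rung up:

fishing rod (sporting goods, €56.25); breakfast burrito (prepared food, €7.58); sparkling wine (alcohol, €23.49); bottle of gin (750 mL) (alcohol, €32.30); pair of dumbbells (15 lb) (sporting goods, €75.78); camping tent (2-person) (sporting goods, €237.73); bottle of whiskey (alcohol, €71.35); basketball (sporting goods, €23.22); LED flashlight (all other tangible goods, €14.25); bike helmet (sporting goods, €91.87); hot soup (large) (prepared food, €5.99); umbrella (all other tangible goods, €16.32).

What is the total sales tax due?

Fishing rod €56.25: sporting goods → 7.25% + 0.75% municipal = 8% → €4.50
Breakfast burrito €7.58: prepared food → 9.75% + 2.25% municipal = 12% → €0.91
Sparkling wine €23.49: alcohol → 10.5% + 0% municipal = 10.5% → €2.47
Bottle of gin (750 mL) €32.30: alcohol → 10.5% + 0% municipal = 10.5% → €3.39
Pair of dumbbells (15 lb) €75.78: sporting goods → 7.25% + 0.75% municipal = 8% → €6.06
Camping tent (2-person) €237.73: sporting goods → 7.25% + 0.75% municipal = 8% → €19.02
Bottle of whiskey €71.35: alcohol → 10.5% + 0% municipal = 10.5% → €7.49
Basketball €23.22: sporting goods → 7.25% + 0.75% municipal = 8% → €1.86
LED flashlight €14.25: all other tangible goods → 6.5% + 0% municipal = 6.5% → €0.93
Bike helmet €91.87: sporting goods → 7.25% + 0.75% municipal = 8% → €7.35
Hot soup (large) €5.99: prepared food → 9.75% + 2.25% municipal = 12% → €0.72
Umbrella €16.32: all other tangible goods → 6.5% + 0% municipal = 6.5% → €1.06
Total tax = €4.50 + €0.91 + €2.47 + €3.39 + €6.06 + €19.02 + €7.49 + €1.86 + €0.93 + €7.35 + €0.72 + €1.06 = €55.76

€55.76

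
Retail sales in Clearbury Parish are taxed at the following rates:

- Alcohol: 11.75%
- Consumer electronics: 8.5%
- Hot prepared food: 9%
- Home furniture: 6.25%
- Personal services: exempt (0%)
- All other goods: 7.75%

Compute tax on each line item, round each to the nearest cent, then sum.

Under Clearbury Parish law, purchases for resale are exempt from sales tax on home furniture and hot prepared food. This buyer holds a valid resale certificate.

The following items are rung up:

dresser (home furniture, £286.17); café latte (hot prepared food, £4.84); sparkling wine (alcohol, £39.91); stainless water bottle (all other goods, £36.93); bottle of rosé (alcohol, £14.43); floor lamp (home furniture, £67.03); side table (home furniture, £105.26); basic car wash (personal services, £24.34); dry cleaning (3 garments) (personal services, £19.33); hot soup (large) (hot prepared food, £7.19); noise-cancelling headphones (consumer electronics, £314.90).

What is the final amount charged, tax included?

£956.35

Dresser £286.17: home furniture, buyer-exempt → 0% → £0.00
Café latte £4.84: hot prepared food, buyer-exempt → 0% → £0.00
Sparkling wine £39.91: alcohol → 11.75% → £4.69
Stainless water bottle £36.93: all other goods → 7.75% → £2.86
Bottle of rosé £14.43: alcohol → 11.75% → £1.70
Floor lamp £67.03: home furniture, buyer-exempt → 0% → £0.00
Side table £105.26: home furniture, buyer-exempt → 0% → £0.00
Basic car wash £24.34: personal services → 0% → £0.00
Dry cleaning (3 garments) £19.33: personal services → 0% → £0.00
Hot soup (large) £7.19: hot prepared food, buyer-exempt → 0% → £0.00
Noise-cancelling headphones £314.90: consumer electronics → 8.5% → £26.77
Subtotal = £920.33; tax = £36.02; total due = £956.35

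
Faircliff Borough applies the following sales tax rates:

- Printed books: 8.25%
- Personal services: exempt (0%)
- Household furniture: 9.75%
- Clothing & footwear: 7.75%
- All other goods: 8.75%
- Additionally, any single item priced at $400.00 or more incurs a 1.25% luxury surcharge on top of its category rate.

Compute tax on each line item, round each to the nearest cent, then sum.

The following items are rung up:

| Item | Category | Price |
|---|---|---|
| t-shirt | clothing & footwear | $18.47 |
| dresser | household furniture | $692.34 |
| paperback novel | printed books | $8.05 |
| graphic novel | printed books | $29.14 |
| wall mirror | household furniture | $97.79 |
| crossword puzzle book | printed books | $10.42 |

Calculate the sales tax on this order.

$91.04

T-shirt $18.47: clothing & footwear → 7.75% → $1.43
Dresser $692.34: household furniture → 9.75% + 1.25% surcharge = 11% → $76.16
Paperback novel $8.05: printed books → 8.25% → $0.66
Graphic novel $29.14: printed books → 8.25% → $2.40
Wall mirror $97.79: household furniture → 9.75% → $9.53
Crossword puzzle book $10.42: printed books → 8.25% → $0.86
Total tax = $1.43 + $76.16 + $0.66 + $2.40 + $9.53 + $0.86 = $91.04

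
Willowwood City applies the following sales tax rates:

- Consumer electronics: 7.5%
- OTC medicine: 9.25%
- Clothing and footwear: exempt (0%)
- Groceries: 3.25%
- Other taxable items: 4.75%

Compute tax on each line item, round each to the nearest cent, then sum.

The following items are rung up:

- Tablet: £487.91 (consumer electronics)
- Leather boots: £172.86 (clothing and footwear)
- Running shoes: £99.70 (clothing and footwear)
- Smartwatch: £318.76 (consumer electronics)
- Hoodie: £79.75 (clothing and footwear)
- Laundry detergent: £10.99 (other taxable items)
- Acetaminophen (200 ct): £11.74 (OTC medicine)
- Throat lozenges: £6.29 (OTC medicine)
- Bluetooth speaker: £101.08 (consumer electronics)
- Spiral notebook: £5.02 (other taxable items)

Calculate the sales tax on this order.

£70.51

Tablet £487.91: consumer electronics → 7.5% → £36.59
Leather boots £172.86: clothing and footwear → 0% → £0.00
Running shoes £99.70: clothing and footwear → 0% → £0.00
Smartwatch £318.76: consumer electronics → 7.5% → £23.91
Hoodie £79.75: clothing and footwear → 0% → £0.00
Laundry detergent £10.99: other taxable items → 4.75% → £0.52
Acetaminophen (200 ct) £11.74: OTC medicine → 9.25% → £1.09
Throat lozenges £6.29: OTC medicine → 9.25% → £0.58
Bluetooth speaker £101.08: consumer electronics → 7.5% → £7.58
Spiral notebook £5.02: other taxable items → 4.75% → £0.24
Total tax = £36.59 + £23.91 + £0.52 + £1.09 + £0.58 + £7.58 + £0.24 = £70.51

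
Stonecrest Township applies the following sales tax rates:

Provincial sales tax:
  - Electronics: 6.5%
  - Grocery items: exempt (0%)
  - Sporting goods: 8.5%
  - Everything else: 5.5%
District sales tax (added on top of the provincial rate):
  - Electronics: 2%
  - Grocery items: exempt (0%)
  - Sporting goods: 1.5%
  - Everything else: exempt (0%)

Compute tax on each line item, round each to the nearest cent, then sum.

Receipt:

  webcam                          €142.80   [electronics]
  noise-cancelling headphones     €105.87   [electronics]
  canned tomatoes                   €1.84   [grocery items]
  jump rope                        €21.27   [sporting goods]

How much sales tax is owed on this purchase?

€23.27

Webcam €142.80: electronics → 6.5% + 2% district = 8.5% → €12.14
Noise-cancelling headphones €105.87: electronics → 6.5% + 2% district = 8.5% → €9.00
Canned tomatoes €1.84: grocery items → 0% + 0% district = 0% → €0.00
Jump rope €21.27: sporting goods → 8.5% + 1.5% district = 10% → €2.13
Total tax = €12.14 + €9.00 + €2.13 = €23.27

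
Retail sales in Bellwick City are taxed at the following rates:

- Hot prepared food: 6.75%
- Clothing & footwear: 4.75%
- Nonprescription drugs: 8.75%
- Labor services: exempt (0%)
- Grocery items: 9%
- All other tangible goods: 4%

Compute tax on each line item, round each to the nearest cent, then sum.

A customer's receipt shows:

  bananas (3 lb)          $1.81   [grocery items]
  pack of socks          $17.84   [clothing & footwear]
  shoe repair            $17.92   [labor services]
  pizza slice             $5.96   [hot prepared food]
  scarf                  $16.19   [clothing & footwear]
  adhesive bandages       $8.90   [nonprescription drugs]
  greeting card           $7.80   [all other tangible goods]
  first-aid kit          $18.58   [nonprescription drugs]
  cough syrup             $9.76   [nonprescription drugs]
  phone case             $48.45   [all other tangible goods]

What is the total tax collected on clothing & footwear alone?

$1.62

Pack of socks $17.84: clothing & footwear → 4.75% → $0.85
Scarf $16.19: clothing & footwear → 4.75% → $0.77
Tax on clothing & footwear = $0.85 + $0.77 = $1.62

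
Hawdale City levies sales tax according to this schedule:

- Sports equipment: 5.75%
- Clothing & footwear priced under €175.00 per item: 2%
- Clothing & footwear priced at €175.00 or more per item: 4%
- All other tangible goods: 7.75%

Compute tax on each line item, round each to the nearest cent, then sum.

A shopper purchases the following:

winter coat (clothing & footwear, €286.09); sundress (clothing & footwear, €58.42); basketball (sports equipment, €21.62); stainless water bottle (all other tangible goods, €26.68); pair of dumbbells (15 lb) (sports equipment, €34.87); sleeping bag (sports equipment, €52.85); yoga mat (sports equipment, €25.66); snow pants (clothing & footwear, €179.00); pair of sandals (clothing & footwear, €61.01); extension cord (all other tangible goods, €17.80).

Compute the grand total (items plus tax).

€796.21

Winter coat €286.09: clothing & footwear, €175.00 or more → 4% → €11.44
Sundress €58.42: clothing & footwear, under €175.00 → 2% → €1.17
Basketball €21.62: sports equipment → 5.75% → €1.24
Stainless water bottle €26.68: all other tangible goods → 7.75% → €2.07
Pair of dumbbells (15 lb) €34.87: sports equipment → 5.75% → €2.01
Sleeping bag €52.85: sports equipment → 5.75% → €3.04
Yoga mat €25.66: sports equipment → 5.75% → €1.48
Snow pants €179.00: clothing & footwear, €175.00 or more → 4% → €7.16
Pair of sandals €61.01: clothing & footwear, under €175.00 → 2% → €1.22
Extension cord €17.80: all other tangible goods → 7.75% → €1.38
Subtotal = €764.00; tax = €32.21; total due = €796.21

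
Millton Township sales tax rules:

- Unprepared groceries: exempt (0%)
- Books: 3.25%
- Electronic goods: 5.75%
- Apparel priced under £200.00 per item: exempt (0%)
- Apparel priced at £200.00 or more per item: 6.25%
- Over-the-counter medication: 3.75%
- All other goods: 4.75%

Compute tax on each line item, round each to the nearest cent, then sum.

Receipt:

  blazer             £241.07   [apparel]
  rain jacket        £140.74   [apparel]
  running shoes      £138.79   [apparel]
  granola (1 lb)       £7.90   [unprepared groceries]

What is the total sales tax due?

Blazer £241.07: apparel, £200.00 or more → 6.25% → £15.07
Rain jacket £140.74: apparel, under £200.00 → 0% → £0.00
Running shoes £138.79: apparel, under £200.00 → 0% → £0.00
Granola (1 lb) £7.90: unprepared groceries → 0% → £0.00
Total tax = £15.07

£15.07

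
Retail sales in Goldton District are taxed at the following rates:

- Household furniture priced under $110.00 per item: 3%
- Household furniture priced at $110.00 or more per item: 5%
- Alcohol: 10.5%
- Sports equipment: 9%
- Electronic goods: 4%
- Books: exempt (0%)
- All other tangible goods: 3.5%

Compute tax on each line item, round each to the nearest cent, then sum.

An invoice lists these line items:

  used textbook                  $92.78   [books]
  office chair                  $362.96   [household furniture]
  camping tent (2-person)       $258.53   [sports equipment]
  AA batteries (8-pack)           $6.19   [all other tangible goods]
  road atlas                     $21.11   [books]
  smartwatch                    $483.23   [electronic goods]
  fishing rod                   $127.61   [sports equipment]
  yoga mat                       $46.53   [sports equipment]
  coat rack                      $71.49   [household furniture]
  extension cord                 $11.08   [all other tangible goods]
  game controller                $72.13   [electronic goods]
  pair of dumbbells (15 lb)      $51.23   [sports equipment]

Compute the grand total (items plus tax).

$1691.54

Used textbook $92.78: books → 0% → $0.00
Office chair $362.96: household furniture, $110.00 or more → 5% → $18.15
Camping tent (2-person) $258.53: sports equipment → 9% → $23.27
AA batteries (8-pack) $6.19: all other tangible goods → 3.5% → $0.22
Road atlas $21.11: books → 0% → $0.00
Smartwatch $483.23: electronic goods → 4% → $19.33
Fishing rod $127.61: sports equipment → 9% → $11.48
Yoga mat $46.53: sports equipment → 9% → $4.19
Coat rack $71.49: household furniture, under $110.00 → 3% → $2.14
Extension cord $11.08: all other tangible goods → 3.5% → $0.39
Game controller $72.13: electronic goods → 4% → $2.89
Pair of dumbbells (15 lb) $51.23: sports equipment → 9% → $4.61
Subtotal = $1604.87; tax = $86.67; total due = $1691.54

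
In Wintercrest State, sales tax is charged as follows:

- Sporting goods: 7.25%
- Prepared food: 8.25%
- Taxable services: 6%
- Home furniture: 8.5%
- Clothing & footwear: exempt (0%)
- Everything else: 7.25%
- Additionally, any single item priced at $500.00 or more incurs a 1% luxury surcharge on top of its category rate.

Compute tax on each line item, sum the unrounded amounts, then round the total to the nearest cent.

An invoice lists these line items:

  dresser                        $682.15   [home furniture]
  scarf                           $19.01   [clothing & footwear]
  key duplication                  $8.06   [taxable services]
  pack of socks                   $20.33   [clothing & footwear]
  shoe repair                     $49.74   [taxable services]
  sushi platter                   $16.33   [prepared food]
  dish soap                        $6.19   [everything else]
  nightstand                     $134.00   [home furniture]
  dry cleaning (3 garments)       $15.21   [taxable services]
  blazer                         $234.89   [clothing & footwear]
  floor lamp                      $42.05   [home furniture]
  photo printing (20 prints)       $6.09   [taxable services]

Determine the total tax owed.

Dresser $682.15: home furniture → 8.5% + 1% surcharge = 9.5% → $64.80425
Scarf $19.01: clothing & footwear → 0% → $0.00
Key duplication $8.06: taxable services → 6% → $0.4836
Pack of socks $20.33: clothing & footwear → 0% → $0.00
Shoe repair $49.74: taxable services → 6% → $2.9844
Sushi platter $16.33: prepared food → 8.25% → $1.347225
Dish soap $6.19: everything else → 7.25% → $0.448775
Nightstand $134.00: home furniture → 8.5% → $11.39
Dry cleaning (3 garments) $15.21: taxable services → 6% → $0.9126
Blazer $234.89: clothing & footwear → 0% → $0.00
Floor lamp $42.05: home furniture → 8.5% → $3.57425
Photo printing (20 prints) $6.09: taxable services → 6% → $0.3654
Unrounded tax sum = $86.3105 → $86.31

$86.31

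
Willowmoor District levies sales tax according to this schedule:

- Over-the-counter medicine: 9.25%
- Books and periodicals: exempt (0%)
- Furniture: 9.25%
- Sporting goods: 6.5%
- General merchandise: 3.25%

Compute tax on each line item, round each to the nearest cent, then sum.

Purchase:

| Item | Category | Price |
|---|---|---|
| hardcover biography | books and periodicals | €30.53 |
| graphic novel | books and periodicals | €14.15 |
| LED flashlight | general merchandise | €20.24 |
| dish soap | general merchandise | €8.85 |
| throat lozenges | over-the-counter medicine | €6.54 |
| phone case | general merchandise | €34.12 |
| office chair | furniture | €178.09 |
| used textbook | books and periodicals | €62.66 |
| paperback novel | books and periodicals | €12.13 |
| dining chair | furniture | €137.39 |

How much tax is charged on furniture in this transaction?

€29.18

Office chair €178.09: furniture → 9.25% → €16.47
Dining chair €137.39: furniture → 9.25% → €12.71
Tax on furniture = €16.47 + €12.71 = €29.18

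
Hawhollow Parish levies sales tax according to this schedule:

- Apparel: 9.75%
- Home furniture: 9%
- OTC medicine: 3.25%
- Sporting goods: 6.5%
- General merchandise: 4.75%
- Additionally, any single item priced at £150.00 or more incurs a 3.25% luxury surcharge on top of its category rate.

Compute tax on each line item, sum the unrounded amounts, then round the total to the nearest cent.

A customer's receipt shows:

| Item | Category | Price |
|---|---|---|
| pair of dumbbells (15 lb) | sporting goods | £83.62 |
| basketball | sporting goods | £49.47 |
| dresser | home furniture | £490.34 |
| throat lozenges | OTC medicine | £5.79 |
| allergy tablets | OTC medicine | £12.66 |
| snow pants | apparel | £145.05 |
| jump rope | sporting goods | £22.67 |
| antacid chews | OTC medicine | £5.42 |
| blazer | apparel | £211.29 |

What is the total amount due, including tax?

£1138.89

Pair of dumbbells (15 lb) £83.62: sporting goods → 6.5% → £5.4353
Basketball £49.47: sporting goods → 6.5% → £3.21555
Dresser £490.34: home furniture → 9% + 3.25% surcharge = 12.25% → £60.06665
Throat lozenges £5.79: OTC medicine → 3.25% → £0.188175
Allergy tablets £12.66: OTC medicine → 3.25% → £0.41145
Snow pants £145.05: apparel → 9.75% → £14.142375
Jump rope £22.67: sporting goods → 6.5% → £1.47355
Antacid chews £5.42: OTC medicine → 3.25% → £0.17615
Blazer £211.29: apparel → 9.75% + 3.25% surcharge = 13% → £27.4677
Subtotal = £1026.31; unrounded tax = £112.5769 → £112.58; total due = £1138.89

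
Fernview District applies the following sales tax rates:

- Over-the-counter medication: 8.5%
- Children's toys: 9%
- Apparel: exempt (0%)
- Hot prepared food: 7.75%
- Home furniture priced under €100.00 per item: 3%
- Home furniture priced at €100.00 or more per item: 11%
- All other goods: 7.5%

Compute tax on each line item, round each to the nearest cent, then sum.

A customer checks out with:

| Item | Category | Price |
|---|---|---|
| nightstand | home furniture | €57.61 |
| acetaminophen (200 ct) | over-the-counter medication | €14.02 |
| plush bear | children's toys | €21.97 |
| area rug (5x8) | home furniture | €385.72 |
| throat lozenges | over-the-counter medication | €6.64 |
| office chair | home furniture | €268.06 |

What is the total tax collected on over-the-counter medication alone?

Acetaminophen (200 ct) €14.02: over-the-counter medication → 8.5% → €1.19
Throat lozenges €6.64: over-the-counter medication → 8.5% → €0.56
Tax on over-the-counter medication = €1.19 + €0.56 = €1.75

€1.75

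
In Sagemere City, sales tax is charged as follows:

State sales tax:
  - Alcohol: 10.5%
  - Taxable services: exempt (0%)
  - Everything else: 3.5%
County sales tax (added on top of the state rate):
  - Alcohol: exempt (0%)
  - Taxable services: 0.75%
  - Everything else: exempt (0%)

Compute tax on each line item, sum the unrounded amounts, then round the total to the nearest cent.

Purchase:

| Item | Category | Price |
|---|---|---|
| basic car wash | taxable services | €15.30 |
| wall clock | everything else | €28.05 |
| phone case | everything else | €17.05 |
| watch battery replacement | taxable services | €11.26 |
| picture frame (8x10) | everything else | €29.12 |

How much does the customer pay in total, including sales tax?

€103.58

Basic car wash €15.30: taxable services → 0% + 0.75% county = 0.75% → €0.11475
Wall clock €28.05: everything else → 3.5% + 0% county = 3.5% → €0.98175
Phone case €17.05: everything else → 3.5% + 0% county = 3.5% → €0.59675
Watch battery replacement €11.26: taxable services → 0% + 0.75% county = 0.75% → €0.08445
Picture frame (8x10) €29.12: everything else → 3.5% + 0% county = 3.5% → €1.0192
Subtotal = €100.78; unrounded tax = €2.7969 → €2.80; total due = €103.58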